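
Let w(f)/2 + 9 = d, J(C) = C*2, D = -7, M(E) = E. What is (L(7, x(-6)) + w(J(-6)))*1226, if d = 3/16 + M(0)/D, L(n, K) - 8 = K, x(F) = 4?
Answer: -27585/4 ≈ -6896.3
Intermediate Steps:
J(C) = 2*C
L(n, K) = 8 + K
d = 3/16 (d = 3/16 + 0/(-7) = 3*(1/16) + 0*(-⅐) = 3/16 + 0 = 3/16 ≈ 0.18750)
w(f) = -141/8 (w(f) = -18 + 2*(3/16) = -18 + 3/8 = -141/8)
(L(7, x(-6)) + w(J(-6)))*1226 = ((8 + 4) - 141/8)*1226 = (12 - 141/8)*1226 = -45/8*1226 = -27585/4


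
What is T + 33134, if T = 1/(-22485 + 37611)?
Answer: 501184885/15126 ≈ 33134.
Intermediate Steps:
T = 1/15126 ≈ 6.6111e-5
T + 33134 = 1/15126 + 33134 = 501184885/15126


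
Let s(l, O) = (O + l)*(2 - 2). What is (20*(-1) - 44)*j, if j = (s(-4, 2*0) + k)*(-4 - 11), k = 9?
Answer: 8640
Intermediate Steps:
s(l, O) = 0 (s(l, O) = (O + l)*0 = 0)
j = -135 (j = (0 + 9)*(-4 - 11) = 9*(-15) = -135)
(20*(-1) - 44)*j = (20*(-1) - 44)*(-135) = (-20 - 44)*(-135) = -64*(-135) = 8640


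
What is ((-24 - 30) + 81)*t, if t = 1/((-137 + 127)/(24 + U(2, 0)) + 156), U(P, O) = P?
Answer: 351/2023 ≈ 0.17350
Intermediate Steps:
t = 13/2023 (t = 1/((-137 + 127)/(24 + 2) + 156) = 1/(-10/26 + 156) = 1/(-10*1/26 + 156) = 1/(-5/13 + 156) = 1/(2023/13) = 13/2023 ≈ 0.0064261)
((-24 - 30) + 81)*t = ((-24 - 30) + 81)*(13/2023) = (-54 + 81)*(13/2023) = 27*(13/2023) = 351/2023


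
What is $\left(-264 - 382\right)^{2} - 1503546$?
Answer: $-1086230$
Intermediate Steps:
$\left(-264 - 382\right)^{2} - 1503546 = \left(-646\right)^{2} - 1503546 = 417316 - 1503546 = -1086230$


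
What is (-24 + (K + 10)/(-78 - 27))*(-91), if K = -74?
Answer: 31928/15 ≈ 2128.5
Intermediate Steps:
(-24 + (K + 10)/(-78 - 27))*(-91) = (-24 + (-74 + 10)/(-78 - 27))*(-91) = (-24 - 64/(-105))*(-91) = (-24 - 64*(-1/105))*(-91) = (-24 + 64/105)*(-91) = -2456/105*(-91) = 31928/15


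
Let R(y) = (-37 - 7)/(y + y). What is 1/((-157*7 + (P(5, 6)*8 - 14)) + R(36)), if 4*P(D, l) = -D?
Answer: -18/20225 ≈ -0.00088999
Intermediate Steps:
P(D, l) = -D/4 (P(D, l) = (-D)/4 = -D/4)
R(y) = -22/y (R(y) = -44*1/(2*y) = -22/y)
1/((-157*7 + (P(5, 6)*8 - 14)) + R(36)) = 1/((-157*7 + (-1/4*5*8 - 14)) - 22/36) = 1/((-1099 + (-5/4*8 - 14)) - 22*1/36) = 1/((-1099 + (-10 - 14)) - 11/18) = 1/((-1099 - 24) - 11/18) = 1/(-1123 - 11/18) = 1/(-20225/18) = -18/20225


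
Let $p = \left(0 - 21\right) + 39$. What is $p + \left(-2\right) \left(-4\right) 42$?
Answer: $354$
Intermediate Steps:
$p = 18$ ($p = \left(0 - 21\right) + 39 = -21 + 39 = 18$)
$p + \left(-2\right) \left(-4\right) 42 = 18 + \left(-2\right) \left(-4\right) 42 = 18 + 8 \cdot 42 = 18 + 336 = 354$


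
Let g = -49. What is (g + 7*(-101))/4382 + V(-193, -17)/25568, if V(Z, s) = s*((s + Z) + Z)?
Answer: 44923/470752 ≈ 0.095428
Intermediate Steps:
V(Z, s) = s*(s + 2*Z) (V(Z, s) = s*((Z + s) + Z) = s*(s + 2*Z))
(g + 7*(-101))/4382 + V(-193, -17)/25568 = (-49 + 7*(-101))/4382 - 17*(-17 + 2*(-193))/25568 = (-49 - 707)*(1/4382) - 17*(-17 - 386)*(1/25568) = -756*1/4382 - 17*(-403)*(1/25568) = -54/313 + 6851*(1/25568) = -54/313 + 403/1504 = 44923/470752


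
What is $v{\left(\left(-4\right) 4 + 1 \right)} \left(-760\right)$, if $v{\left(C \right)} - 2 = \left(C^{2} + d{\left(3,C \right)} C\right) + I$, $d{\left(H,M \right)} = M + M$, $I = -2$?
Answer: $-513000$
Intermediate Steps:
$d{\left(H,M \right)} = 2 M$
$v{\left(C \right)} = 3 C^{2}$ ($v{\left(C \right)} = 2 - \left(2 - C^{2} - 2 C C\right) = 2 + \left(\left(C^{2} + 2 C^{2}\right) - 2\right) = 2 + \left(3 C^{2} - 2\right) = 2 + \left(-2 + 3 C^{2}\right) = 3 C^{2}$)
$v{\left(\left(-4\right) 4 + 1 \right)} \left(-760\right) = 3 \left(\left(-4\right) 4 + 1\right)^{2} \left(-760\right) = 3 \left(-16 + 1\right)^{2} \left(-760\right) = 3 \left(-15\right)^{2} \left(-760\right) = 3 \cdot 225 \left(-760\right) = 675 \left(-760\right) = -513000$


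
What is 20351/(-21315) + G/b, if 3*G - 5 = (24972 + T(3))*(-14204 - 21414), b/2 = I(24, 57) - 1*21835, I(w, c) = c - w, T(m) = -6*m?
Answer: 2104706266177/309806420 ≈ 6793.6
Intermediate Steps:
b = -43604 (b = 2*((57 - 1*24) - 1*21835) = 2*((57 - 24) - 21835) = 2*(33 - 21835) = 2*(-21802) = -43604)
G = -888811567/3 (G = 5/3 + ((24972 - 6*3)*(-14204 - 21414))/3 = 5/3 + ((24972 - 18)*(-35618))/3 = 5/3 + (24954*(-35618))/3 = 5/3 + (⅓)*(-888811572) = 5/3 - 296270524 = -888811567/3 ≈ -2.9627e+8)
20351/(-21315) + G/b = 20351/(-21315) - 888811567/3/(-43604) = 20351*(-1/21315) - 888811567/3*(-1/43604) = -20351/21315 + 888811567/130812 = 2104706266177/309806420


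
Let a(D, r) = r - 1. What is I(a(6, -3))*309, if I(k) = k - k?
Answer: 0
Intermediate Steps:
a(D, r) = -1 + r
I(k) = 0
I(a(6, -3))*309 = 0*309 = 0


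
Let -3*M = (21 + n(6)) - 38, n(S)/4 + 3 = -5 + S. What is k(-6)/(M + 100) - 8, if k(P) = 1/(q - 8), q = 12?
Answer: -10397/1300 ≈ -7.9977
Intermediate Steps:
k(P) = ¼ (k(P) = 1/(12 - 8) = 1/4 = ¼)
n(S) = -32 + 4*S (n(S) = -12 + 4*(-5 + S) = -12 + (-20 + 4*S) = -32 + 4*S)
M = 25/3 (M = -((21 + (-32 + 4*6)) - 38)/3 = -((21 + (-32 + 24)) - 38)/3 = -((21 - 8) - 38)/3 = -(13 - 38)/3 = -⅓*(-25) = 25/3 ≈ 8.3333)
k(-6)/(M + 100) - 8 = (¼)/(25/3 + 100) - 8 = (¼)/(325/3) - 8 = (3/325)*(¼) - 8 = 3/1300 - 8 = -10397/1300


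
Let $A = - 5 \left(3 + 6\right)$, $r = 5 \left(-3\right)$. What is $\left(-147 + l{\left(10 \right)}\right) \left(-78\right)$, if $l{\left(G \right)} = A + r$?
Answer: $16146$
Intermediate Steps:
$r = -15$
$A = -45$ ($A = \left(-5\right) 9 = -45$)
$l{\left(G \right)} = -60$ ($l{\left(G \right)} = -45 - 15 = -60$)
$\left(-147 + l{\left(10 \right)}\right) \left(-78\right) = \left(-147 - 60\right) \left(-78\right) = \left(-207\right) \left(-78\right) = 16146$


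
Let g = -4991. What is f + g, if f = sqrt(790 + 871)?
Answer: -4991 + sqrt(1661) ≈ -4950.2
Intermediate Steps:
f = sqrt(1661) ≈ 40.755
f + g = sqrt(1661) - 4991 = -4991 + sqrt(1661)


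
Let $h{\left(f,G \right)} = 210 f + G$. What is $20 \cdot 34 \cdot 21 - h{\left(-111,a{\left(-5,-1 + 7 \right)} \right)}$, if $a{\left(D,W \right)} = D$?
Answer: $37595$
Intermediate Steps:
$h{\left(f,G \right)} = G + 210 f$
$20 \cdot 34 \cdot 21 - h{\left(-111,a{\left(-5,-1 + 7 \right)} \right)} = 20 \cdot 34 \cdot 21 - \left(-5 + 210 \left(-111\right)\right) = 680 \cdot 21 - \left(-5 - 23310\right) = 14280 - -23315 = 14280 + 23315 = 37595$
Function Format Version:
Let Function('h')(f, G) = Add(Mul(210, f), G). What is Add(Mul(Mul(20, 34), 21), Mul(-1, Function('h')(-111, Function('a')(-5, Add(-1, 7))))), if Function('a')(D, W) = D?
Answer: 37595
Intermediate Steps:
Function('h')(f, G) = Add(G, Mul(210, f))
Add(Mul(Mul(20, 34), 21), Mul(-1, Function('h')(-111, Function('a')(-5, Add(-1, 7))))) = Add(Mul(Mul(20, 34), 21), Mul(-1, Add(-5, Mul(210, -111)))) = Add(Mul(680, 21), Mul(-1, Add(-5, -23310))) = Add(14280, Mul(-1, -23315)) = Add(14280, 23315) = 37595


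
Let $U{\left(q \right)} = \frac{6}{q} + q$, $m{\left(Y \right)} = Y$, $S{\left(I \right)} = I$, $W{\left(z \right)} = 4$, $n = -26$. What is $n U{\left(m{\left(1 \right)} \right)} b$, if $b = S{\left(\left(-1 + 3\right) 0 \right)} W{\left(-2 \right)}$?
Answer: $0$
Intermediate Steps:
$b = 0$ ($b = \left(-1 + 3\right) 0 \cdot 4 = 2 \cdot 0 \cdot 4 = 0 \cdot 4 = 0$)
$U{\left(q \right)} = q + \frac{6}{q}$
$n U{\left(m{\left(1 \right)} \right)} b = - 26 \left(1 + \frac{6}{1}\right) 0 = - 26 \left(1 + 6 \cdot 1\right) 0 = - 26 \left(1 + 6\right) 0 = \left(-26\right) 7 \cdot 0 = \left(-182\right) 0 = 0$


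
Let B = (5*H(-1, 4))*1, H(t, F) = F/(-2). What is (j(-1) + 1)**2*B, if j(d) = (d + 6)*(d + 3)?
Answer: -1210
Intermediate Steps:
H(t, F) = -F/2 (H(t, F) = F*(-1/2) = -F/2)
j(d) = (3 + d)*(6 + d) (j(d) = (6 + d)*(3 + d) = (3 + d)*(6 + d))
B = -10 (B = (5*(-1/2*4))*1 = (5*(-2))*1 = -10*1 = -10)
(j(-1) + 1)**2*B = ((18 + (-1)**2 + 9*(-1)) + 1)**2*(-10) = ((18 + 1 - 9) + 1)**2*(-10) = (10 + 1)**2*(-10) = 11**2*(-10) = 121*(-10) = -1210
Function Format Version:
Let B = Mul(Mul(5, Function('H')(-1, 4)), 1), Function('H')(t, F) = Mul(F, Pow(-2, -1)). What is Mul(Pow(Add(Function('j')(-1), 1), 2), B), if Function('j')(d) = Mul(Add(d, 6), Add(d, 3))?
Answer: -1210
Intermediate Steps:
Function('H')(t, F) = Mul(Rational(-1, 2), F) (Function('H')(t, F) = Mul(F, Rational(-1, 2)) = Mul(Rational(-1, 2), F))
Function('j')(d) = Mul(Add(3, d), Add(6, d)) (Function('j')(d) = Mul(Add(6, d), Add(3, d)) = Mul(Add(3, d), Add(6, d)))
B = -10 (B = Mul(Mul(5, Mul(Rational(-1, 2), 4)), 1) = Mul(Mul(5, -2), 1) = Mul(-10, 1) = -10)
Mul(Pow(Add(Function('j')(-1), 1), 2), B) = Mul(Pow(Add(Add(18, Pow(-1, 2), Mul(9, -1)), 1), 2), -10) = Mul(Pow(Add(Add(18, 1, -9), 1), 2), -10) = Mul(Pow(Add(10, 1), 2), -10) = Mul(Pow(11, 2), -10) = Mul(121, -10) = -1210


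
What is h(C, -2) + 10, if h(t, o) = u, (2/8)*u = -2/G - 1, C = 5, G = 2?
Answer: 2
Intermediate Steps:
u = -8 (u = 4*(-2/2 - 1) = 4*(-2*1/2 - 1) = 4*(-1 - 1) = 4*(-2) = -8)
h(t, o) = -8
h(C, -2) + 10 = -8 + 10 = 2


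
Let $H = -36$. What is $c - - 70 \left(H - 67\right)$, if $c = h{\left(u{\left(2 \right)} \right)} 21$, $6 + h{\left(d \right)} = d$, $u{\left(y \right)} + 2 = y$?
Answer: $-7336$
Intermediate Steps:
$u{\left(y \right)} = -2 + y$
$h{\left(d \right)} = -6 + d$
$c = -126$ ($c = \left(-6 + \left(-2 + 2\right)\right) 21 = \left(-6 + 0\right) 21 = \left(-6\right) 21 = -126$)
$c - - 70 \left(H - 67\right) = -126 - - 70 \left(-36 - 67\right) = -126 - \left(-70\right) \left(-103\right) = -126 - 7210 = -7336$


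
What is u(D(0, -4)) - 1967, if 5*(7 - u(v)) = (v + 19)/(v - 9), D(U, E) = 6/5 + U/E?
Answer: -382099/195 ≈ -1959.5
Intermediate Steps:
D(U, E) = 6/5 + U/E (D(U, E) = 6*(⅕) + U/E = 6/5 + U/E)
u(v) = 7 - (19 + v)/(5*(-9 + v)) (u(v) = 7 - (v + 19)/(5*(v - 9)) = 7 - (19 + v)/(5*(-9 + v)))
u(D(0, -4)) - 1967 = 2*(-167 + 17*(6/5 + 0/(-4)))/(5*(-9 + (6/5 + 0/(-4)))) - 1967 = 2*(-167 + 17*(6/5 + 0*(-¼)))/(5*(-9 + (6/5 + 0*(-¼)))) - 1967 = 2*(-167 + 17*(6/5 + 0))/(5*(-9 + (6/5 + 0))) - 1967 = 2*(-167 + 17*(6/5))/(5*(-9 + 6/5)) - 1967 = 2*(-167 + 102/5)/(5*(-39/5)) - 1967 = (⅖)*(-5/39)*(-733/5) - 1967 = 1466/195 - 1967 = -382099/195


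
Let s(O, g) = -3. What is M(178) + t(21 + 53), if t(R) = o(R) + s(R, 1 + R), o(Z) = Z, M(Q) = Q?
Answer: 249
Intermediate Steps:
t(R) = -3 + R (t(R) = R - 3 = -3 + R)
M(178) + t(21 + 53) = 178 + (-3 + (21 + 53)) = 178 + (-3 + 74) = 178 + 71 = 249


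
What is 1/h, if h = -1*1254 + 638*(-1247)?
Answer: -1/796840 ≈ -1.2550e-6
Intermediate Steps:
h = -796840 (h = -1254 - 795586 = -796840)
1/h = 1/(-796840) = -1/796840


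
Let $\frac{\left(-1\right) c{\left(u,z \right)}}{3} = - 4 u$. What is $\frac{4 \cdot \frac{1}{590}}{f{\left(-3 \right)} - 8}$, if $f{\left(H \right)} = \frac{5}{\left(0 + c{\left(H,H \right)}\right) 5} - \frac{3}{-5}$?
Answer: $- \frac{72}{78883} \approx -0.00091274$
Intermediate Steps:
$c{\left(u,z \right)} = 12 u$ ($c{\left(u,z \right)} = - 3 \left(- 4 u\right) = 12 u$)
$f{\left(H \right)} = \frac{3}{5} + \frac{1}{12 H}$ ($f{\left(H \right)} = \frac{5}{\left(0 + 12 H\right) 5} - \frac{3}{-5} = \frac{5}{12 H 5} - - \frac{3}{5} = \frac{5}{60 H} + \frac{3}{5} = 5 \frac{1}{60 H} + \frac{3}{5} = \frac{1}{12 H} + \frac{3}{5} = \frac{3}{5} + \frac{1}{12 H}$)
$\frac{4 \cdot \frac{1}{590}}{f{\left(-3 \right)} - 8} = \frac{4 \cdot \frac{1}{590}}{\frac{5 + 36 \left(-3\right)}{60 \left(-3\right)} - 8} = \frac{4 \cdot \frac{1}{590}}{\frac{1}{60} \left(- \frac{1}{3}\right) \left(5 - 108\right) - 8} = \frac{1}{\frac{1}{60} \left(- \frac{1}{3}\right) \left(-103\right) - 8} \cdot \frac{2}{295} = \frac{1}{\frac{103}{180} - 8} \cdot \frac{2}{295} = \frac{1}{- \frac{1337}{180}} \cdot \frac{2}{295} = \left(- \frac{180}{1337}\right) \frac{2}{295} = - \frac{72}{78883}$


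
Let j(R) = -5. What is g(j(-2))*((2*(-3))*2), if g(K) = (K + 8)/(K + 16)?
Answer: -36/11 ≈ -3.2727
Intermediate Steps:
g(K) = (8 + K)/(16 + K)
g(j(-2))*((2*(-3))*2) = ((8 - 5)/(16 - 5))*((2*(-3))*2) = (3/11)*(-6*2) = ((1/11)*3)*(-12) = (3/11)*(-12) = -36/11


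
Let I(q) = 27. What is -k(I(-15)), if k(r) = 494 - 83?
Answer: -411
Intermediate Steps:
k(r) = 411
-k(I(-15)) = -1*411 = -411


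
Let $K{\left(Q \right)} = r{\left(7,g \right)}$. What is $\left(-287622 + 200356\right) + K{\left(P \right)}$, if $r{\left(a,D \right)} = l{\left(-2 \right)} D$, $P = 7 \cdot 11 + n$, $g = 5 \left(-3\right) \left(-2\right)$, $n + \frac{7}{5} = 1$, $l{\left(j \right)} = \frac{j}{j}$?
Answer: $-87236$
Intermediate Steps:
$l{\left(j \right)} = 1$
$n = - \frac{2}{5}$ ($n = - \frac{7}{5} + 1 = - \frac{2}{5} \approx -0.4$)
$g = 30$ ($g = \left(-15\right) \left(-2\right) = 30$)
$P = \frac{383}{5}$ ($P = 7 \cdot 11 - \frac{2}{5} = 77 - \frac{2}{5} = \frac{383}{5} \approx 76.6$)
$r{\left(a,D \right)} = D$ ($r{\left(a,D \right)} = 1 D = D$)
$K{\left(Q \right)} = 30$
$\left(-287622 + 200356\right) + K{\left(P \right)} = \left(-287622 + 200356\right) + 30 = -87266 + 30 = -87236$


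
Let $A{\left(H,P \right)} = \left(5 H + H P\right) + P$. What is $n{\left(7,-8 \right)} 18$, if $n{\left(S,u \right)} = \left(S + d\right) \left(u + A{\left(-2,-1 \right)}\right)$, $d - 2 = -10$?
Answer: $306$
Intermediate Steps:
$A{\left(H,P \right)} = P + 5 H + H P$
$d = -8$ ($d = 2 - 10 = -8$)
$n{\left(S,u \right)} = \left(-9 + u\right) \left(-8 + S\right)$ ($n{\left(S,u \right)} = \left(S - 8\right) \left(u - 9\right) = \left(-8 + S\right) \left(u - 9\right) = \left(-8 + S\right) \left(-9 + u\right) = \left(-9 + u\right) \left(-8 + S\right)$)
$n{\left(7,-8 \right)} 18 = \left(72 - 63 - -64 + 7 \left(-8\right)\right) 18 = \left(72 - 63 + 64 - 56\right) 18 = 17 \cdot 18 = 306$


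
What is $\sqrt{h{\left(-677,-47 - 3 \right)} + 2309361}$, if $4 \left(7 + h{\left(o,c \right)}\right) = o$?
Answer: $\frac{\sqrt{9236739}}{2} \approx 1519.6$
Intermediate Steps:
$h{\left(o,c \right)} = -7 + \frac{o}{4}$
$\sqrt{h{\left(-677,-47 - 3 \right)} + 2309361} = \sqrt{\left(-7 + \frac{1}{4} \left(-677\right)\right) + 2309361} = \sqrt{\left(-7 - \frac{677}{4}\right) + 2309361} = \sqrt{- \frac{705}{4} + 2309361} = \sqrt{\frac{9236739}{4}} = \frac{\sqrt{9236739}}{2}$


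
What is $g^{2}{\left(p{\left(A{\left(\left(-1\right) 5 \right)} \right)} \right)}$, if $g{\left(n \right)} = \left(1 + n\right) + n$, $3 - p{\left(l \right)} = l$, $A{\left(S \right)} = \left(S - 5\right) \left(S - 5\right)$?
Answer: $37249$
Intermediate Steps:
$A{\left(S \right)} = \left(-5 + S\right)^{2}$ ($A{\left(S \right)} = \left(-5 + S\right) \left(-5 + S\right) = \left(-5 + S\right)^{2}$)
$p{\left(l \right)} = 3 - l$
$g{\left(n \right)} = 1 + 2 n$
$g^{2}{\left(p{\left(A{\left(\left(-1\right) 5 \right)} \right)} \right)} = \left(1 + 2 \left(3 - \left(-5 - 5\right)^{2}\right)\right)^{2} = \left(1 + 2 \left(3 - \left(-10\right)^{2}\right)\right)^{2} = \left(1 + 2 \left(3 - 100\right)\right)^{2} = \left(1 + 2 \left(-97\right)\right)^{2} = \left(1 - 194\right)^{2} = \left(-193\right)^{2} = 37249$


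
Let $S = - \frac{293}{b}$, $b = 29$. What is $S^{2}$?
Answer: $\frac{85849}{841} \approx 102.08$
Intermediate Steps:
$S = - \frac{293}{29} \approx -10.103$
$S^{2} = \left(- \frac{293}{29}\right)^{2} = \frac{85849}{841}$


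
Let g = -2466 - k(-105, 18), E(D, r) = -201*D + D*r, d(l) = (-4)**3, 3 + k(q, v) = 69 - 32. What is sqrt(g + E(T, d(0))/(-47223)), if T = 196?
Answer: 2*I*sqrt(6122930)/99 ≈ 49.989*I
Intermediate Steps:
k(q, v) = 34 (k(q, v) = -3 + (69 - 32) = -3 + 37 = 34)
d(l) = -64
g = -2500 (g = -2466 - 1*34 = -2466 - 34 = -2500)
sqrt(g + E(T, d(0))/(-47223)) = sqrt(-2500 + (196*(-201 - 64))/(-47223)) = sqrt(-2500 + (196*(-265))*(-1/47223)) = sqrt(-2500 - 51940*(-1/47223)) = sqrt(-2500 + 980/891) = sqrt(-2226520/891) = 2*I*sqrt(6122930)/99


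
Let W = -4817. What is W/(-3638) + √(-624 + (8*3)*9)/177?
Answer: 4817/3638 + 2*I*√102/177 ≈ 1.3241 + 0.11412*I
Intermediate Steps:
W/(-3638) + √(-624 + (8*3)*9)/177 = -4817/(-3638) + √(-624 + (8*3)*9)/177 = -4817*(-1/3638) + √(-624 + 24*9)*(1/177) = 4817/3638 + √(-624 + 216)*(1/177) = 4817/3638 + √(-408)*(1/177) = 4817/3638 + (2*I*√102)*(1/177) = 4817/3638 + 2*I*√102/177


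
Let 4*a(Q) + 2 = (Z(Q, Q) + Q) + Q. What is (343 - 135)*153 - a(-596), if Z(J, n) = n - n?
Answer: 64245/2 ≈ 32123.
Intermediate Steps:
Z(J, n) = 0
a(Q) = -1/2 + Q/2 (a(Q) = -1/2 + ((0 + Q) + Q)/4 = -1/2 + (Q + Q)/4 = -1/2 + (2*Q)/4 = -1/2 + Q/2)
(343 - 135)*153 - a(-596) = (343 - 135)*153 - (-1/2 + (1/2)*(-596)) = 208*153 - (-1/2 - 298) = 31824 - 1*(-597/2) = 31824 + 597/2 = 64245/2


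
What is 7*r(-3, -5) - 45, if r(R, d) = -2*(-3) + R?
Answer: -24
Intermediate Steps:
r(R, d) = 6 + R
7*r(-3, -5) - 45 = 7*(6 - 3) - 45 = 7*3 - 45 = 21 - 45 = -24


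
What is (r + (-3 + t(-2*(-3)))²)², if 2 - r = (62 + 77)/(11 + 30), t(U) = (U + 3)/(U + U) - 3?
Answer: 294774561/430336 ≈ 684.99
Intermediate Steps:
t(U) = -3 + (3 + U)/(2*U) (t(U) = (3 + U)/((2*U)) - 3 = (3 + U)*(1/(2*U)) - 3 = (3 + U)/(2*U) - 3 = -3 + (3 + U)/(2*U))
r = -57/41 (r = 2 - (62 + 77)/(11 + 30) = 2 - 139/41 = -57/41 ≈ -1.3902)
(r + (-3 + t(-2*(-3)))²)² = (-57/41 + (-3 + (3 - (-10)*(-3))/(2*((-2*(-3)))))²)² = (-57/41 + (-3 + (½)*(3 - 5*6)/6)²)² = (-57/41 + (-3 + (½)*(⅙)*(3 - 30))²)² = (-57/41 + (-3 + (½)*(⅙)*(-27))²)² = (-57/41 + (-3 - 9/4)²)² = (-57/41 + (-21/4)²)² = (-57/41 + 441/16)² = (17169/656)² = 294774561/430336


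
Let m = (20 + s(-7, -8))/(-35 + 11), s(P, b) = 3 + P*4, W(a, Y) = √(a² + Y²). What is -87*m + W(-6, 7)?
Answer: -145/8 + √85 ≈ -8.9055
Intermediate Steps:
W(a, Y) = √(Y² + a²)
s(P, b) = 3 + 4*P
m = 5/24 (m = (20 + (3 + 4*(-7)))/(-35 + 11) = (20 + (3 - 28))/(-24) = (20 - 25)*(-1/24) = -5*(-1/24) = 5/24 ≈ 0.20833)
-87*m + W(-6, 7) = -87*5/24 + √(7² + (-6)²) = -145/8 + √(49 + 36) = -145/8 + √85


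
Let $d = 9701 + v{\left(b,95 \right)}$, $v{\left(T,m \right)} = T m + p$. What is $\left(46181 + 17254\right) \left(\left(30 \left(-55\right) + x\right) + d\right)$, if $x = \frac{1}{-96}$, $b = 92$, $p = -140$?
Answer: $\frac{33800176775}{32} \approx 1.0563 \cdot 10^{9}$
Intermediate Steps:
$v{\left(T,m \right)} = -140 + T m$ ($v{\left(T,m \right)} = T m - 140 = -140 + T m$)
$d = 18301$ ($d = 9701 + \left(-140 + 92 \cdot 95\right) = 9701 + \left(-140 + 8740\right) = 9701 + 8600 = 18301$)
$x = - \frac{1}{96} \approx -0.010417$
$\left(46181 + 17254\right) \left(\left(30 \left(-55\right) + x\right) + d\right) = \left(46181 + 17254\right) \left(\left(30 \left(-55\right) - \frac{1}{96}\right) + 18301\right) = 63435 \left(\left(-1650 - \frac{1}{96}\right) + 18301\right) = 63435 \left(- \frac{158401}{96} + 18301\right) = 63435 \cdot \frac{1598495}{96} = \frac{33800176775}{32}$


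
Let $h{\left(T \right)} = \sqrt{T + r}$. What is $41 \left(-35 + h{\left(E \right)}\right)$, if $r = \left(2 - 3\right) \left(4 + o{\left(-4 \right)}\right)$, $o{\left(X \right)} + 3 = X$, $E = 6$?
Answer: $-1312$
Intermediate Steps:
$o{\left(X \right)} = -3 + X$
$r = 3$ ($r = \left(2 - 3\right) \left(4 - 7\right) = - (4 - 7) = \left(-1\right) \left(-3\right) = 3$)
$h{\left(T \right)} = \sqrt{3 + T}$ ($h{\left(T \right)} = \sqrt{T + 3} = \sqrt{3 + T}$)
$41 \left(-35 + h{\left(E \right)}\right) = 41 \left(-35 + \sqrt{3 + 6}\right) = 41 \left(-35 + \sqrt{9}\right) = 41 \left(-35 + 3\right) = 41 \left(-32\right) = -1312$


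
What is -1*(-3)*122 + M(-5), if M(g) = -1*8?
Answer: 358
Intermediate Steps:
M(g) = -8
-1*(-3)*122 + M(-5) = -1*(-3)*122 - 8 = 3*122 - 8 = 366 - 8 = 358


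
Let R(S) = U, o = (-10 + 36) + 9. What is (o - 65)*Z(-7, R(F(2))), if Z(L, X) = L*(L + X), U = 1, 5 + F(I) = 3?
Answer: -1260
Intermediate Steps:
o = 35 (o = 26 + 9 = 35)
F(I) = -2 (F(I) = -5 + 3 = -2)
R(S) = 1
(o - 65)*Z(-7, R(F(2))) = (35 - 65)*(-7*(-7 + 1)) = -(-210)*(-6) = -30*42 = -1260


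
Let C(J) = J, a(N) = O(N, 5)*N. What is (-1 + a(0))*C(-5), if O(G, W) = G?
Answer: 5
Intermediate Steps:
a(N) = N**2 (a(N) = N*N = N**2)
(-1 + a(0))*C(-5) = (-1 + 0**2)*(-5) = (-1 + 0)*(-5) = -1*(-5) = 5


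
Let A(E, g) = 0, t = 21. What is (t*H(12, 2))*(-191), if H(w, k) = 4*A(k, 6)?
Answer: 0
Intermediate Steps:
H(w, k) = 0 (H(w, k) = 4*0 = 0)
(t*H(12, 2))*(-191) = (21*0)*(-191) = 0*(-191) = 0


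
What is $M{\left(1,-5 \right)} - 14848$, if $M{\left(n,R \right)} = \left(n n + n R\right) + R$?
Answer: $-14857$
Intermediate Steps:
$M{\left(n,R \right)} = R + n^{2} + R n$ ($M{\left(n,R \right)} = \left(n^{2} + R n\right) + R = R + n^{2} + R n$)
$M{\left(1,-5 \right)} - 14848 = \left(-5 + 1^{2} - 5\right) - 14848 = \left(-5 + 1 - 5\right) - 14848 = -9 - 14848 = -14857$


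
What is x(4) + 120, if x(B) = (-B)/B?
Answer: 119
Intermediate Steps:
x(B) = -1
x(4) + 120 = -1 + 120 = 119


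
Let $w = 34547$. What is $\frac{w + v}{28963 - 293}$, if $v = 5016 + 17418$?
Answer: $\frac{56981}{28670} \approx 1.9875$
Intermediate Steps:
$v = 22434$
$\frac{w + v}{28963 - 293} = \frac{34547 + 22434}{28963 - 293} = \frac{56981}{28670}$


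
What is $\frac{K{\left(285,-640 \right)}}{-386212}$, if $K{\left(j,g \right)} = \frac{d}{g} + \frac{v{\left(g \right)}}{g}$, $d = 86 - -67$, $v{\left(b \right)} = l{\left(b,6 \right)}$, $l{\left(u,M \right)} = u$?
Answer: $- \frac{487}{247175680} \approx -1.9703 \cdot 10^{-6}$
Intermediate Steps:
$v{\left(b \right)} = b$
$d = 153$ ($d = 86 + 67 = 153$)
$K{\left(j,g \right)} = 1 + \frac{153}{g}$ ($K{\left(j,g \right)} = \frac{153}{g} + \frac{g}{g} = \frac{153}{g} + 1 = 1 + \frac{153}{g}$)
$\frac{K{\left(285,-640 \right)}}{-386212} = \frac{\frac{1}{-640} \left(153 - 640\right)}{-386212} = \left(- \frac{1}{640}\right) \left(-487\right) \left(- \frac{1}{386212}\right) = \frac{487}{640} \left(- \frac{1}{386212}\right) = - \frac{487}{247175680}$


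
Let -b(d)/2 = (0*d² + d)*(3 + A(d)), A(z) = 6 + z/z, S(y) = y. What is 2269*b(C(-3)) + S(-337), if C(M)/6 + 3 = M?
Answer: 1633343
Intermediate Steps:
C(M) = -18 + 6*M
A(z) = 7 (A(z) = 6 + 1 = 7)
b(d) = -20*d (b(d) = -2*(0*d² + d)*(3 + 7) = -2*(0 + d)*10 = -2*d*10 = -20*d)
2269*b(C(-3)) + S(-337) = 2269*(-20*(-18 + 6*(-3))) - 337 = 2269*(-20*(-18 - 18)) - 337 = 2269*(-20*(-36)) - 337 = 2269*720 - 337 = 1633680 - 337 = 1633343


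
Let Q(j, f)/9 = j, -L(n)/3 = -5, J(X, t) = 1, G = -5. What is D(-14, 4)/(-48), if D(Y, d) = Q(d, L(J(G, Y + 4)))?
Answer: -3/4 ≈ -0.75000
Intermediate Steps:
L(n) = 15 (L(n) = -3*(-5) = 15)
Q(j, f) = 9*j
D(Y, d) = 9*d
D(-14, 4)/(-48) = (9*4)/(-48) = 36*(-1/48) = -3/4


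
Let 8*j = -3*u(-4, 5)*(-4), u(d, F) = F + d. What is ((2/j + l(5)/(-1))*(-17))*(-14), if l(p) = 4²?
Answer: -10472/3 ≈ -3490.7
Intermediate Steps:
j = 3/2 (j = (-3*(5 - 4)*(-4))/8 = (-3*1*(-4))/8 = (-3*(-4))/8 = (⅛)*12 = 3/2 ≈ 1.5000)
l(p) = 16
((2/j + l(5)/(-1))*(-17))*(-14) = ((2/(3/2) + 16/(-1))*(-17))*(-14) = ((2*(⅔) + 16*(-1))*(-17))*(-14) = ((4/3 - 16)*(-17))*(-14) = -44/3*(-17)*(-14) = (748/3)*(-14) = -10472/3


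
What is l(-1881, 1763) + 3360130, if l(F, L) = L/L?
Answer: 3360131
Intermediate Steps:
l(F, L) = 1
l(-1881, 1763) + 3360130 = 1 + 3360130 = 3360131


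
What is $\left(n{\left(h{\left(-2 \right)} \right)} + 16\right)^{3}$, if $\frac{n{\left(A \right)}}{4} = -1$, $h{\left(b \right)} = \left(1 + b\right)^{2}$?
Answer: $1728$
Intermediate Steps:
$n{\left(A \right)} = -4$ ($n{\left(A \right)} = 4 \left(-1\right) = -4$)
$\left(n{\left(h{\left(-2 \right)} \right)} + 16\right)^{3} = \left(-4 + 16\right)^{3} = 12^{3} = 1728$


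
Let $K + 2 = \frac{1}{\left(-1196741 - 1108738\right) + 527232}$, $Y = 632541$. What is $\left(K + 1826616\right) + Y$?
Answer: $\frac{4372985001284}{1778247} \approx 2.4592 \cdot 10^{6}$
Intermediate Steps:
$K = - \frac{3556495}{1778247}$ ($K = -2 + \frac{1}{\left(-1196741 - 1108738\right) + 527232} = -2 + \frac{1}{-2305479 + 527232} = -2 + \frac{1}{-1778247} = -2 - \frac{1}{1778247} = - \frac{3556495}{1778247} \approx -2.0$)
$\left(K + 1826616\right) + Y = \left(- \frac{3556495}{1778247} + 1826616\right) + 632541 = \frac{3248170865657}{1778247} + 632541 = \frac{4372985001284}{1778247}$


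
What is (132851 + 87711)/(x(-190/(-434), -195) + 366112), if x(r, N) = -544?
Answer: 110281/182784 ≈ 0.60334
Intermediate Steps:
(132851 + 87711)/(x(-190/(-434), -195) + 366112) = (132851 + 87711)/(-544 + 366112) = 220562/365568 = 220562*(1/365568) = 110281/182784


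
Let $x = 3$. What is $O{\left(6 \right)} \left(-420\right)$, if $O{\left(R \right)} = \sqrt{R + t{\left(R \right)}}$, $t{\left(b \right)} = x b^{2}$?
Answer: $- 420 \sqrt{114} \approx -4484.4$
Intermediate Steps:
$t{\left(b \right)} = 3 b^{2}$
$O{\left(R \right)} = \sqrt{R + 3 R^{2}}$
$O{\left(6 \right)} \left(-420\right) = \sqrt{6 \left(1 + 3 \cdot 6\right)} \left(-420\right) = \sqrt{6 \left(1 + 18\right)} \left(-420\right) = \sqrt{6 \cdot 19} \left(-420\right) = \sqrt{114} \left(-420\right) = - 420 \sqrt{114}$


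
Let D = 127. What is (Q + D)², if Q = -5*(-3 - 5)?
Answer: 27889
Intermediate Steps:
Q = 40 (Q = -5*(-8) = 40)
(Q + D)² = (40 + 127)² = 167² = 27889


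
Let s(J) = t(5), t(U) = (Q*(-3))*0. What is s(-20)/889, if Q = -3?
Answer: 0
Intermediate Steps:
t(U) = 0 (t(U) = -3*(-3)*0 = 9*0 = 0)
s(J) = 0
s(-20)/889 = 0/889 = 0*(1/889) = 0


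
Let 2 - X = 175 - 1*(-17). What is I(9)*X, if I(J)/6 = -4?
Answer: 4560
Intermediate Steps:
I(J) = -24 (I(J) = 6*(-4) = -24)
X = -190 (X = 2 - (175 - 1*(-17)) = 2 - (175 + 17) = 2 - 1*192 = 2 - 192 = -190)
I(9)*X = -24*(-190) = 4560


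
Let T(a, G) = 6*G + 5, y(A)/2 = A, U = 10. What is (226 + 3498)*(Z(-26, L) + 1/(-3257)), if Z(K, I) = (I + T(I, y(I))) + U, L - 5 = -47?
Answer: -6440538832/3257 ≈ -1.9774e+6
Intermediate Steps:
L = -42 (L = 5 - 47 = -42)
y(A) = 2*A
T(a, G) = 5 + 6*G
Z(K, I) = 15 + 13*I (Z(K, I) = (I + (5 + 6*(2*I))) + 10 = (I + (5 + 12*I)) + 10 = (5 + 13*I) + 10 = 15 + 13*I)
(226 + 3498)*(Z(-26, L) + 1/(-3257)) = (226 + 3498)*((15 + 13*(-42)) + 1/(-3257)) = 3724*((15 - 546) - 1/3257) = 3724*(-531 - 1/3257) = 3724*(-1729468/3257) = -6440538832/3257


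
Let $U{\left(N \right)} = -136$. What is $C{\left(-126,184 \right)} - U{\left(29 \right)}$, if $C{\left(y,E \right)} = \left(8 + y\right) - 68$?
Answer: $-50$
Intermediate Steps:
$C{\left(y,E \right)} = -60 + y$
$C{\left(-126,184 \right)} - U{\left(29 \right)} = \left(-60 - 126\right) - -136 = -186 + 136 = -50$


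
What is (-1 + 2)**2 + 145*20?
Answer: 2901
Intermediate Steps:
(-1 + 2)**2 + 145*20 = 1**2 + 2900 = 1 + 2900 = 2901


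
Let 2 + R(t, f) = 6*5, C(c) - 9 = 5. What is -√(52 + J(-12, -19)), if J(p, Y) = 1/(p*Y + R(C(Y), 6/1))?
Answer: -√13313/16 ≈ -7.2114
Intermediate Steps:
C(c) = 14 (C(c) = 9 + 5 = 14)
R(t, f) = 28 (R(t, f) = -2 + 6*5 = -2 + 30 = 28)
J(p, Y) = 1/(28 + Y*p) (J(p, Y) = 1/(p*Y + 28) = 1/(Y*p + 28) = 1/(28 + Y*p))
-√(52 + J(-12, -19)) = -√(52 + 1/(28 - 19*(-12))) = -√(52 + 1/(28 + 228)) = -√(52 + 1/256) = -√(13313/256) = -√13313/16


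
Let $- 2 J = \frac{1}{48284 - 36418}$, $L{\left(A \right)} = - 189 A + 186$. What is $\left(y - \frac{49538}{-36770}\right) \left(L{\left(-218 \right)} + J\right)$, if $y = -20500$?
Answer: $- \frac{74033405679167193}{87262564} \approx -8.484 \cdot 10^{8}$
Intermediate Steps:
$L{\left(A \right)} = 186 - 189 A$
$J = - \frac{1}{23732}$ ($J = - \frac{1}{2 \left(48284 - 36418\right)} = - \frac{1}{2 \cdot 11866} = \left(- \frac{1}{2}\right) \frac{1}{11866} = - \frac{1}{23732} \approx -4.2137 \cdot 10^{-5}$)
$\left(y - \frac{49538}{-36770}\right) \left(L{\left(-218 \right)} + J\right) = \left(-20500 - \frac{49538}{-36770}\right) \left(\left(186 - -41202\right) - \frac{1}{23732}\right) = \left(-20500 - - \frac{24769}{18385}\right) \left(\left(186 + 41202\right) - \frac{1}{23732}\right) = \left(-20500 + \frac{24769}{18385}\right) \left(41388 - \frac{1}{23732}\right) = \left(- \frac{376867731}{18385}\right) \frac{982220015}{23732} = - \frac{74033405679167193}{87262564}$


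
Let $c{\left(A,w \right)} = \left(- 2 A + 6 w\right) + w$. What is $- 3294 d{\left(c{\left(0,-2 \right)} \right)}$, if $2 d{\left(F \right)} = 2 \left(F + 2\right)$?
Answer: $39528$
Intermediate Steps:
$c{\left(A,w \right)} = - 2 A + 7 w$
$d{\left(F \right)} = 2 + F$ ($d{\left(F \right)} = \frac{2 \left(F + 2\right)}{2} = \frac{2 \left(2 + F\right)}{2} = \frac{4 + 2 F}{2} = 2 + F$)
$- 3294 d{\left(c{\left(0,-2 \right)} \right)} = - 3294 \left(2 + \left(\left(-2\right) 0 + 7 \left(-2\right)\right)\right) = - 3294 \left(2 + \left(0 - 14\right)\right) = - 3294 \left(2 - 14\right) = \left(-3294\right) \left(-12\right) = 39528$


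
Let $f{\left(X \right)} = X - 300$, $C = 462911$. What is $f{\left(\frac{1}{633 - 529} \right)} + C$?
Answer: $\frac{48111545}{104} \approx 4.6261 \cdot 10^{5}$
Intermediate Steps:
$f{\left(X \right)} = -300 + X$
$f{\left(\frac{1}{633 - 529} \right)} + C = \left(-300 + \frac{1}{633 - 529}\right) + 462911 = \left(-300 + \frac{1}{104}\right) + 462911 = - \frac{31199}{104} + 462911 = \frac{48111545}{104}$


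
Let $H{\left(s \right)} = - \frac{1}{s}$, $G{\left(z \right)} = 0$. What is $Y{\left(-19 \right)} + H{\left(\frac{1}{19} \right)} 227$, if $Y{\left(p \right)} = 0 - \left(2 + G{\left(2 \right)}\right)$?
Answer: $-4315$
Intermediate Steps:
$Y{\left(p \right)} = -2$ ($Y{\left(p \right)} = 0 - \left(2 + 0\right) = 0 - 2 = -2$)
$Y{\left(-19 \right)} + H{\left(\frac{1}{19} \right)} 227 = -2 + - \frac{1}{\frac{1}{19}} \cdot 227 = -2 + \left(-1\right) 19 \cdot 227 = -2 - 4313 = -4315$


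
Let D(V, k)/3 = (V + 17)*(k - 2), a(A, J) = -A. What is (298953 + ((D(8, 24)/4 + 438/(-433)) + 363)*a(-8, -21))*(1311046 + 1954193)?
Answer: 431434321350003/433 ≈ 9.9638e+11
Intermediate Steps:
D(V, k) = 3*(-2 + k)*(17 + V) (D(V, k) = 3*((V + 17)*(k - 2)) = 3*((17 + V)*(-2 + k)) = 3*((-2 + k)*(17 + V)) = 3*(-2 + k)*(17 + V))
(298953 + ((D(8, 24)/4 + 438/(-433)) + 363)*a(-8, -21))*(1311046 + 1954193) = (298953 + (((-102 - 6*8 + 51*24 + 3*8*24)/4 + 438/(-433)) + 363)*(-1*(-8)))*(1311046 + 1954193) = (298953 + (((-102 - 48 + 1224 + 576)*(1/4) + 438*(-1/433)) + 363)*8)*3265239 = (298953 + ((1650*(1/4) - 438/433) + 363)*8)*3265239 = (298953 + ((825/2 - 438/433) + 363)*8)*3265239 = (298953 + (356349/866 + 363)*8)*3265239 = (298953 + (670707/866)*8)*3265239 = (298953 + 2682828/433)*3265239 = (132129477/433)*3265239 = 431434321350003/433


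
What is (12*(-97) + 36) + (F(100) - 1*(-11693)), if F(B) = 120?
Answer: 10685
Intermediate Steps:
(12*(-97) + 36) + (F(100) - 1*(-11693)) = (12*(-97) + 36) + (120 - 1*(-11693)) = (-1164 + 36) + (120 + 11693) = -1128 + 11813 = 10685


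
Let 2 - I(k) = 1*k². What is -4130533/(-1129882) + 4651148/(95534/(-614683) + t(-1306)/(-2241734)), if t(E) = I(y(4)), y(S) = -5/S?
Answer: -115863984503276647351584431/3871646156610756914 ≈ -2.9926e+7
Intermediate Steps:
I(k) = 2 - k²
t(E) = 7/16 (t(E) = 2 - (-5/4)² = 2 - 1*25/16 = 2 - 25/16 = 7/16)
-4130533/(-1129882) + 4651148/(95534/(-614683) + t(-1306)/(-2241734)) = -4130533/(-1129882) + 4651148/(95534/(-614683) + (7/16)/(-2241734)) = -4130533*(-1/1129882) + 4651148/(95534*(-1/614683) + (7/16)*(-1/2241734)) = 4130533/1129882 + 4651148/(-95534/614683 - 7/35867744) = 4130533/1129882 + 4651148/(-3426593358077/22047292485152) = 4130533/1129882 + 4651148*(-22047292485152/3426593358077) = 4130533/1129882 - 102545220347729754496/3426593358077 = -115863984503276647351584431/3871646156610756914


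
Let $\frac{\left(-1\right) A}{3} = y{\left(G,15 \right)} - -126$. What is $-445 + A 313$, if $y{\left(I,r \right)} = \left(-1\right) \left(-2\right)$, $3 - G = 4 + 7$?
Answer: $-120637$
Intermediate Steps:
$G = -8$ ($G = 3 - \left(4 + 7\right) = 3 - 11 = -8$)
$y{\left(I,r \right)} = 2$
$A = -384$ ($A = - 3 \left(2 - -126\right) = - 3 \left(2 + 126\right) = \left(-3\right) 128 = -384$)
$-445 + A 313 = -445 - 120192 = -120637$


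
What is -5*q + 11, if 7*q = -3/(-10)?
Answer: 151/14 ≈ 10.786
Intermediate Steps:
q = 3/70 (q = (-3/(-10))/7 = (-3*(-⅒))/7 = (⅐)*(3/10) = 3/70 ≈ 0.042857)
-5*q + 11 = -5*3/70 + 11 = -3/14 + 11 = 151/14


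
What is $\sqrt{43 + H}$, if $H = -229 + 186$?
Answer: $0$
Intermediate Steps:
$H = -43$
$\sqrt{43 + H} = \sqrt{43 - 43} = \sqrt{0} = 0$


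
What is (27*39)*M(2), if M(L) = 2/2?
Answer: 1053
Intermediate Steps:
M(L) = 1 (M(L) = 2*(½) = 1)
(27*39)*M(2) = (27*39)*1 = 1053*1 = 1053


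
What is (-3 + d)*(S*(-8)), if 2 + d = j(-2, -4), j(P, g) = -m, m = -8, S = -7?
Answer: 168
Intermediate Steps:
j(P, g) = 8 (j(P, g) = -1*(-8) = 8)
d = 6 (d = -2 + 8 = 6)
(-3 + d)*(S*(-8)) = (-3 + 6)*(-7*(-8)) = 3*56 = 168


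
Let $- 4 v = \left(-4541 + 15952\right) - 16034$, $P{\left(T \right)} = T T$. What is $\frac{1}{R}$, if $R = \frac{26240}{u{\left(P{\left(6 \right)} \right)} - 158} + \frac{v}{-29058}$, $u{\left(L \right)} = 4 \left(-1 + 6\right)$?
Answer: $- \frac{2673336}{508427609} \approx -0.005258$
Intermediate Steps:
$P{\left(T \right)} = T^{2}$
$u{\left(L \right)} = 20$ ($u{\left(L \right)} = 4 \cdot 5 = 20$)
$v = \frac{4623}{4}$ ($v = - \frac{\left(-4541 + 15952\right) - 16034}{4} = - \frac{11411 - 16034}{4} = \left(- \frac{1}{4}\right) \left(-4623\right) = \frac{4623}{4} \approx 1155.8$)
$R = - \frac{508427609}{2673336}$ ($R = \frac{26240}{20 - 158} + \frac{4623}{4 \left(-29058\right)} = \frac{26240}{20 - 158} + \frac{4623}{4} \left(- \frac{1}{29058}\right) = \frac{26240}{-138} - \frac{1541}{38744} = 26240 \left(- \frac{1}{138}\right) - \frac{1541}{38744} = - \frac{13120}{69} - \frac{1541}{38744} = - \frac{508427609}{2673336} \approx -190.18$)
$\frac{1}{R} = \frac{1}{- \frac{508427609}{2673336}} = - \frac{2673336}{508427609}$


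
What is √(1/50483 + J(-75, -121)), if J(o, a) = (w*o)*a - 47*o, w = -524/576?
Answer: I*√1736124582529473/605796 ≈ 68.78*I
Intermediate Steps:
w = -131/144 (w = -524*1/576 = -131/144 ≈ -0.90972)
J(o, a) = -47*o - 131*a*o/144 (J(o, a) = (-131*o/144)*a - 47*o = -131*a*o/144 - 47*o = -47*o - 131*a*o/144)
√(1/50483 + J(-75, -121)) = √(1/50483 + (1/144)*(-75)*(-6768 - 131*(-121))) = √(1/50483 + (1/144)*(-75)*(-6768 + 15851)) = √(1/50483 + (1/144)*(-75)*9083) = √(1/50483 - 227075/48) = √(-11463427177/2423184) = I*√1736124582529473/605796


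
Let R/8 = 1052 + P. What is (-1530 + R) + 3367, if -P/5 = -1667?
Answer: 76933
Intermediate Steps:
P = 8335 (P = -5*(-1667) = 8335)
R = 75096 (R = 8*(1052 + 8335) = 8*9387 = 75096)
(-1530 + R) + 3367 = (-1530 + 75096) + 3367 = 73566 + 3367 = 76933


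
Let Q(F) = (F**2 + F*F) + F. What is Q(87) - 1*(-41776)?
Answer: 57001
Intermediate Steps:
Q(F) = F + 2*F**2 (Q(F) = (F**2 + F**2) + F = 2*F**2 + F = F + 2*F**2)
Q(87) - 1*(-41776) = 87*(1 + 2*87) - 1*(-41776) = 87*(1 + 174) + 41776 = 87*175 + 41776 = 15225 + 41776 = 57001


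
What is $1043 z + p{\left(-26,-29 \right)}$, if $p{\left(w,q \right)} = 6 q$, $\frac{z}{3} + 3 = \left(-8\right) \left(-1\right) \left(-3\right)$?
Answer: $-84657$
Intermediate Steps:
$z = -81$ ($z = -9 + 3 \left(-8\right) \left(-1\right) \left(-3\right) = -9 + 3 \cdot 8 \left(-3\right) = -9 + 3 \left(-24\right) = -9 - 72 = -81$)
$1043 z + p{\left(-26,-29 \right)} = 1043 \left(-81\right) + 6 \left(-29\right) = -84483 - 174 = -84657$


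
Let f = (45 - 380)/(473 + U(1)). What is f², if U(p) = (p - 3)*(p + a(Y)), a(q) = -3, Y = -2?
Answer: 112225/227529 ≈ 0.49323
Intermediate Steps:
U(p) = (-3 + p)² (U(p) = (p - 3)*(p - 3) = (-3 + p)*(-3 + p) = (-3 + p)²)
f = -335/477 (f = (45 - 380)/(473 + (9 + 1² - 6*1)) = -335/(473 + (9 + 1 - 6)) = -335/(473 + 4) = -335/477 ≈ -0.70231)
f² = (-335/477)² = 112225/227529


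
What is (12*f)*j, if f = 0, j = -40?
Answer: 0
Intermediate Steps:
(12*f)*j = (12*0)*(-40) = 0*(-40) = 0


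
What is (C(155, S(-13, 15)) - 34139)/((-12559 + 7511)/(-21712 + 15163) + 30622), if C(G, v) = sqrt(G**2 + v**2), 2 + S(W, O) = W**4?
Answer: -223576311/200548526 + 6549*sqrt(815640506)/200548526 ≈ -0.18220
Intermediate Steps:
S(W, O) = -2 + W**4
(C(155, S(-13, 15)) - 34139)/((-12559 + 7511)/(-21712 + 15163) + 30622) = (sqrt(155**2 + (-2 + (-13)**4)**2) - 34139)/((-12559 + 7511)/(-21712 + 15163) + 30622) = (sqrt(24025 + (-2 + 28561)**2) - 34139)/(-5048/(-6549) + 30622) = (sqrt(24025 + 28559**2) - 34139)/(-5048*(-1/6549) + 30622) = (sqrt(24025 + 815616481) - 34139)/(5048/6549 + 30622) = (sqrt(815640506) - 34139)/(200548526/6549) = (-34139 + sqrt(815640506))*(6549/200548526) = -223576311/200548526 + 6549*sqrt(815640506)/200548526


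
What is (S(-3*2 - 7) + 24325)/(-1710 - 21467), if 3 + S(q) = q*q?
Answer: -24491/23177 ≈ -1.0567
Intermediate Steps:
S(q) = -3 + q² (S(q) = -3 + q*q = -3 + q²)
(S(-3*2 - 7) + 24325)/(-1710 - 21467) = ((-3 + (-3*2 - 7)²) + 24325)/(-1710 - 21467) = ((-3 + (-6 - 7)²) + 24325)/(-23177) = ((-3 + (-13)²) + 24325)*(-1/23177) = ((-3 + 169) + 24325)*(-1/23177) = (166 + 24325)*(-1/23177) = 24491*(-1/23177) = -24491/23177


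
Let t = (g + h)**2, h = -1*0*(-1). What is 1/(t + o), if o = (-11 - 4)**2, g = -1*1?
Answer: 1/226 ≈ 0.0044248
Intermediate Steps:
h = 0 (h = 0*(-1) = 0)
g = -1
o = 225 (o = (-15)**2 = 225)
t = 1 (t = (-1 + 0)**2 = (-1)**2 = 1)
1/(t + o) = 1/(1 + 225) = 1/226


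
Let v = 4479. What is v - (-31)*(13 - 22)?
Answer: 4200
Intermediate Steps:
v - (-31)*(13 - 22) = 4479 - (-31)*(13 - 22) = 4479 - (-31)*(-9) = 4479 - 1*279 = 4479 - 279 = 4200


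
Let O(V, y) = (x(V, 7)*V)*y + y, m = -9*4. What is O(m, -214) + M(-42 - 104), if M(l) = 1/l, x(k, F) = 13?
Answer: 14590947/146 ≈ 99938.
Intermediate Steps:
m = -36
O(V, y) = y + 13*V*y (O(V, y) = (13*V)*y + y = 13*V*y + y = y + 13*V*y)
O(m, -214) + M(-42 - 104) = -214*(1 + 13*(-36)) + 1/(-42 - 104) = -214*(1 - 468) + 1/(-146) = -214*(-467) - 1/146 = 99938 - 1/146 = 14590947/146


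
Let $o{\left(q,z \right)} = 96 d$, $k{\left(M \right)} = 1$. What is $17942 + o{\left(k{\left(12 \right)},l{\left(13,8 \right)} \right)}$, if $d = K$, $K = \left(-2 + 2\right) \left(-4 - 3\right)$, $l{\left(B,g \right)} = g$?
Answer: $17942$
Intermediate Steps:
$K = 0$ ($K = 0 \left(-7\right) = 0$)
$d = 0$
$o{\left(q,z \right)} = 0$ ($o{\left(q,z \right)} = 96 \cdot 0 = 0$)
$17942 + o{\left(k{\left(12 \right)},l{\left(13,8 \right)} \right)} = 17942 + 0 = 17942$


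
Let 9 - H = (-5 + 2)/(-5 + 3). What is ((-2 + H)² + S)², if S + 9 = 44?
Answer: 68121/16 ≈ 4257.6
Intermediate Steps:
S = 35 (S = -9 + 44 = 35)
H = 15/2 (H = 9 - (-5 + 2)/(-5 + 3) = 9 - (-3)/(-2) = 9 - (-3)*(-1)/2 = 9 - 1*3/2 = 9 - 3/2 = 15/2 ≈ 7.5000)
((-2 + H)² + S)² = ((-2 + 15/2)² + 35)² = ((11/2)² + 35)² = (121/4 + 35)² = (261/4)² = 68121/16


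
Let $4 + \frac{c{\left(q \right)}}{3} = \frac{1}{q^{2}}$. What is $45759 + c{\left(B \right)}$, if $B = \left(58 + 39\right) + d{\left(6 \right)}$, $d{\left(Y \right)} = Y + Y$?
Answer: $\frac{543520110}{11881} \approx 45747.0$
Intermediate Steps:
$d{\left(Y \right)} = 2 Y$
$B = 109$ ($B = \left(58 + 39\right) + 2 \cdot 6 = 97 + 12 = 109$)
$c{\left(q \right)} = -12 + \frac{3}{q^{2}}$
$45759 + c{\left(B \right)} = 45759 - \left(12 - \frac{3}{11881}\right) = 45759 + \left(-12 + 3 \cdot \frac{1}{11881}\right) = 45759 + \left(-12 + \frac{3}{11881}\right) = 45759 - \frac{142569}{11881} = \frac{543520110}{11881}$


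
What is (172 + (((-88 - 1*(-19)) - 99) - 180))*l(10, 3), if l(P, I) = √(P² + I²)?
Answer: -176*√109 ≈ -1837.5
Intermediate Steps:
l(P, I) = √(I² + P²)
(172 + (((-88 - 1*(-19)) - 99) - 180))*l(10, 3) = (172 + (((-88 - 1*(-19)) - 99) - 180))*√(3² + 10²) = (172 + (((-88 + 19) - 99) - 180))*√(9 + 100) = (172 + ((-69 - 99) - 180))*√109 = (172 + (-168 - 180))*√109 = (172 - 348)*√109 = -176*√109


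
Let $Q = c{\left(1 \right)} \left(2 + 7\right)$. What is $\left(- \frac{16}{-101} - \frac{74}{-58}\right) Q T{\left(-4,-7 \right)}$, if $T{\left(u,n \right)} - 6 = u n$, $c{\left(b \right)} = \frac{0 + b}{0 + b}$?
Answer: $\frac{1285506}{2929} \approx 438.89$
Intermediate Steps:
$c{\left(b \right)} = 1$ ($c{\left(b \right)} = \frac{b}{b} = 1$)
$T{\left(u,n \right)} = 6 + n u$ ($T{\left(u,n \right)} = 6 + u n = 6 + n u$)
$Q = 9$ ($Q = 1 \left(2 + 7\right) = 1 \cdot 9 = 9$)
$\left(- \frac{16}{-101} - \frac{74}{-58}\right) Q T{\left(-4,-7 \right)} = \left(- \frac{16}{-101} - \frac{74}{-58}\right) 9 \left(6 - -28\right) = \left(\left(-16\right) \left(- \frac{1}{101}\right) - - \frac{37}{29}\right) 9 \left(6 + 28\right) = \left(\frac{16}{101} + \frac{37}{29}\right) 9 \cdot 34 = \frac{4201}{2929} \cdot 9 \cdot 34 = \frac{37809}{2929} \cdot 34 = \frac{1285506}{2929}$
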